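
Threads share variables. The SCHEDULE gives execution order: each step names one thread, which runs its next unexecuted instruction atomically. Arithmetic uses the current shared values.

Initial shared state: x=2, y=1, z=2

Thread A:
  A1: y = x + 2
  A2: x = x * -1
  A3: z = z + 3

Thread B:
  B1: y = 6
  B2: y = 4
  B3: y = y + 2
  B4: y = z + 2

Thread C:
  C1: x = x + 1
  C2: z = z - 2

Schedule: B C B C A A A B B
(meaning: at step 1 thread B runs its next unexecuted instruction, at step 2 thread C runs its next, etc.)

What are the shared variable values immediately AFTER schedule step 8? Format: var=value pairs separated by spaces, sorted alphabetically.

Step 1: thread B executes B1 (y = 6). Shared: x=2 y=6 z=2. PCs: A@0 B@1 C@0
Step 2: thread C executes C1 (x = x + 1). Shared: x=3 y=6 z=2. PCs: A@0 B@1 C@1
Step 3: thread B executes B2 (y = 4). Shared: x=3 y=4 z=2. PCs: A@0 B@2 C@1
Step 4: thread C executes C2 (z = z - 2). Shared: x=3 y=4 z=0. PCs: A@0 B@2 C@2
Step 5: thread A executes A1 (y = x + 2). Shared: x=3 y=5 z=0. PCs: A@1 B@2 C@2
Step 6: thread A executes A2 (x = x * -1). Shared: x=-3 y=5 z=0. PCs: A@2 B@2 C@2
Step 7: thread A executes A3 (z = z + 3). Shared: x=-3 y=5 z=3. PCs: A@3 B@2 C@2
Step 8: thread B executes B3 (y = y + 2). Shared: x=-3 y=7 z=3. PCs: A@3 B@3 C@2

Answer: x=-3 y=7 z=3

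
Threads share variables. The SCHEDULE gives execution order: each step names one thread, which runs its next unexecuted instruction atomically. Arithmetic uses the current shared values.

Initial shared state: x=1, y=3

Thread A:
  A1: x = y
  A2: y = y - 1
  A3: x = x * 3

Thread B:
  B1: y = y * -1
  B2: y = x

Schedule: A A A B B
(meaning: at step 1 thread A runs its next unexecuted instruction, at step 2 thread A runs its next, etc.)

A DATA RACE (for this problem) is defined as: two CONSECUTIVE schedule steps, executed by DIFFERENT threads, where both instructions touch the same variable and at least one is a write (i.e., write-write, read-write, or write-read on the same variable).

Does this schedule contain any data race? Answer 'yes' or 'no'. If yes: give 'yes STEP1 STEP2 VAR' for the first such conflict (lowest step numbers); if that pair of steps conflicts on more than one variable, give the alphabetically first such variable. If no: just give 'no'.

Answer: no

Derivation:
Steps 1,2: same thread (A). No race.
Steps 2,3: same thread (A). No race.
Steps 3,4: A(r=x,w=x) vs B(r=y,w=y). No conflict.
Steps 4,5: same thread (B). No race.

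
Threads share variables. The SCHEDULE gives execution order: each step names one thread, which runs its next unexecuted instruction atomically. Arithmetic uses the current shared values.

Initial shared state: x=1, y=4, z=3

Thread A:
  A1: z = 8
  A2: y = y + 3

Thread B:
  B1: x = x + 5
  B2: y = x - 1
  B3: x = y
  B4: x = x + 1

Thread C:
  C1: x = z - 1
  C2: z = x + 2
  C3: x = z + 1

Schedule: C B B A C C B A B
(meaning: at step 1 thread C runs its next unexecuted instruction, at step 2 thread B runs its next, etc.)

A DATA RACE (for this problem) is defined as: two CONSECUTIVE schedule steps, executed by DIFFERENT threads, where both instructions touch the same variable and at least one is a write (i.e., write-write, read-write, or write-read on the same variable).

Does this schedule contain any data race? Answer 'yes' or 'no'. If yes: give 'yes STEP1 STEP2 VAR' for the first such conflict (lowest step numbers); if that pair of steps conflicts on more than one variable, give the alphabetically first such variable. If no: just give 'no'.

Steps 1,2: C(x = z - 1) vs B(x = x + 5). RACE on x (W-W).
Steps 2,3: same thread (B). No race.
Steps 3,4: B(r=x,w=y) vs A(r=-,w=z). No conflict.
Steps 4,5: A(z = 8) vs C(z = x + 2). RACE on z (W-W).
Steps 5,6: same thread (C). No race.
Steps 6,7: C(x = z + 1) vs B(x = y). RACE on x (W-W).
Steps 7,8: B(x = y) vs A(y = y + 3). RACE on y (R-W).
Steps 8,9: A(r=y,w=y) vs B(r=x,w=x). No conflict.
First conflict at steps 1,2.

Answer: yes 1 2 x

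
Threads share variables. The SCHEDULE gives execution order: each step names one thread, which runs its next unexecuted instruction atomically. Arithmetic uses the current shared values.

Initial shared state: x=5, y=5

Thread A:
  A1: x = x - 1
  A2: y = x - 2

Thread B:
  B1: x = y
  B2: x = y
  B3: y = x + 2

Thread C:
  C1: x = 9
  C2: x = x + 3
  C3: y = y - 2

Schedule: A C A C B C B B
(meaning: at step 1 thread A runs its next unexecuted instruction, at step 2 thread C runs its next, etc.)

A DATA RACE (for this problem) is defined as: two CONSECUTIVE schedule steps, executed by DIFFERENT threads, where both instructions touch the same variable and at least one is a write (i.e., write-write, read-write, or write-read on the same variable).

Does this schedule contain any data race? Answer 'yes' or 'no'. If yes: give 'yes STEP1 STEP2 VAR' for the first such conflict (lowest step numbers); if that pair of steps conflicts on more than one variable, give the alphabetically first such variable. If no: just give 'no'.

Steps 1,2: A(x = x - 1) vs C(x = 9). RACE on x (W-W).
Steps 2,3: C(x = 9) vs A(y = x - 2). RACE on x (W-R).
Steps 3,4: A(y = x - 2) vs C(x = x + 3). RACE on x (R-W).
Steps 4,5: C(x = x + 3) vs B(x = y). RACE on x (W-W).
Steps 5,6: B(x = y) vs C(y = y - 2). RACE on y (R-W).
Steps 6,7: C(y = y - 2) vs B(x = y). RACE on y (W-R).
Steps 7,8: same thread (B). No race.
First conflict at steps 1,2.

Answer: yes 1 2 x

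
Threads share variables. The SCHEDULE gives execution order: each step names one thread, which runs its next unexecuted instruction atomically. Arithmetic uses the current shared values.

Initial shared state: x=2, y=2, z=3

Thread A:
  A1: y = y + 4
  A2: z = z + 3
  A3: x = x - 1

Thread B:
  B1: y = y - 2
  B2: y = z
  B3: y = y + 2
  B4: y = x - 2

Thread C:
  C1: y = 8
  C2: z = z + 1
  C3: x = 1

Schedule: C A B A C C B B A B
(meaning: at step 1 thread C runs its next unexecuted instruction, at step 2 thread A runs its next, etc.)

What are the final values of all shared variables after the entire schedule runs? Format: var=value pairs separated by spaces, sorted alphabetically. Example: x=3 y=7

Step 1: thread C executes C1 (y = 8). Shared: x=2 y=8 z=3. PCs: A@0 B@0 C@1
Step 2: thread A executes A1 (y = y + 4). Shared: x=2 y=12 z=3. PCs: A@1 B@0 C@1
Step 3: thread B executes B1 (y = y - 2). Shared: x=2 y=10 z=3. PCs: A@1 B@1 C@1
Step 4: thread A executes A2 (z = z + 3). Shared: x=2 y=10 z=6. PCs: A@2 B@1 C@1
Step 5: thread C executes C2 (z = z + 1). Shared: x=2 y=10 z=7. PCs: A@2 B@1 C@2
Step 6: thread C executes C3 (x = 1). Shared: x=1 y=10 z=7. PCs: A@2 B@1 C@3
Step 7: thread B executes B2 (y = z). Shared: x=1 y=7 z=7. PCs: A@2 B@2 C@3
Step 8: thread B executes B3 (y = y + 2). Shared: x=1 y=9 z=7. PCs: A@2 B@3 C@3
Step 9: thread A executes A3 (x = x - 1). Shared: x=0 y=9 z=7. PCs: A@3 B@3 C@3
Step 10: thread B executes B4 (y = x - 2). Shared: x=0 y=-2 z=7. PCs: A@3 B@4 C@3

Answer: x=0 y=-2 z=7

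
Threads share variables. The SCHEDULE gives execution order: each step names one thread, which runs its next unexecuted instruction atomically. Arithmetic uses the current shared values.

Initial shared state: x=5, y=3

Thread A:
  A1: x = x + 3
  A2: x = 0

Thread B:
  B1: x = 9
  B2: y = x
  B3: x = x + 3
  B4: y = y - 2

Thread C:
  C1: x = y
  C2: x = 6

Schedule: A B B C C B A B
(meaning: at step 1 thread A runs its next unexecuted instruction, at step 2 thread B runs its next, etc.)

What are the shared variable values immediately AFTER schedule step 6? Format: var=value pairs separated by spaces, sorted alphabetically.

Step 1: thread A executes A1 (x = x + 3). Shared: x=8 y=3. PCs: A@1 B@0 C@0
Step 2: thread B executes B1 (x = 9). Shared: x=9 y=3. PCs: A@1 B@1 C@0
Step 3: thread B executes B2 (y = x). Shared: x=9 y=9. PCs: A@1 B@2 C@0
Step 4: thread C executes C1 (x = y). Shared: x=9 y=9. PCs: A@1 B@2 C@1
Step 5: thread C executes C2 (x = 6). Shared: x=6 y=9. PCs: A@1 B@2 C@2
Step 6: thread B executes B3 (x = x + 3). Shared: x=9 y=9. PCs: A@1 B@3 C@2

Answer: x=9 y=9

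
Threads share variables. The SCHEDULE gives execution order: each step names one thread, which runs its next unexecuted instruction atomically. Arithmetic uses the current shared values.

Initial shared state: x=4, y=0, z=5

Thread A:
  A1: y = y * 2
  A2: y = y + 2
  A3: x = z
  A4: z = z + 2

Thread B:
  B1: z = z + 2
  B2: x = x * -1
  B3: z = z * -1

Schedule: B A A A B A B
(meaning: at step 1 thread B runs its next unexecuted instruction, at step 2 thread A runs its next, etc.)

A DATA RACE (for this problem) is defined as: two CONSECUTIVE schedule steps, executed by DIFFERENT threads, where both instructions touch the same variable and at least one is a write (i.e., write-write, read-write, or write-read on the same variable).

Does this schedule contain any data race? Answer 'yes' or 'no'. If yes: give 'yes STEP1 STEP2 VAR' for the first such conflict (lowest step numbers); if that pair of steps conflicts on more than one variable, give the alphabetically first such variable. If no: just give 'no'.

Answer: yes 4 5 x

Derivation:
Steps 1,2: B(r=z,w=z) vs A(r=y,w=y). No conflict.
Steps 2,3: same thread (A). No race.
Steps 3,4: same thread (A). No race.
Steps 4,5: A(x = z) vs B(x = x * -1). RACE on x (W-W).
Steps 5,6: B(r=x,w=x) vs A(r=z,w=z). No conflict.
Steps 6,7: A(z = z + 2) vs B(z = z * -1). RACE on z (W-W).
First conflict at steps 4,5.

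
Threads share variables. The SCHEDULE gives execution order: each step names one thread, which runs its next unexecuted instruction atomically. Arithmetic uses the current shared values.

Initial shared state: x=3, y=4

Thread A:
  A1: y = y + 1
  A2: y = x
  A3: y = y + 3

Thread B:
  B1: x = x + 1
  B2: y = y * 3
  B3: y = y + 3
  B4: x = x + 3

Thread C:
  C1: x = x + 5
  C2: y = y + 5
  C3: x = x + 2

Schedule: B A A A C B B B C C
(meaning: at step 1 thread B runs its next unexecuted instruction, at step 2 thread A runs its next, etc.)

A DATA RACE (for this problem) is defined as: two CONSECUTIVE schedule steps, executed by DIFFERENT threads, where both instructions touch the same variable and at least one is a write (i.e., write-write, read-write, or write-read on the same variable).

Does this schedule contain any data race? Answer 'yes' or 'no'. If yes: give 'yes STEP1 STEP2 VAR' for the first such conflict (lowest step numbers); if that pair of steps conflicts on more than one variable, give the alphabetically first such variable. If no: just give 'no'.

Steps 1,2: B(r=x,w=x) vs A(r=y,w=y). No conflict.
Steps 2,3: same thread (A). No race.
Steps 3,4: same thread (A). No race.
Steps 4,5: A(r=y,w=y) vs C(r=x,w=x). No conflict.
Steps 5,6: C(r=x,w=x) vs B(r=y,w=y). No conflict.
Steps 6,7: same thread (B). No race.
Steps 7,8: same thread (B). No race.
Steps 8,9: B(r=x,w=x) vs C(r=y,w=y). No conflict.
Steps 9,10: same thread (C). No race.

Answer: no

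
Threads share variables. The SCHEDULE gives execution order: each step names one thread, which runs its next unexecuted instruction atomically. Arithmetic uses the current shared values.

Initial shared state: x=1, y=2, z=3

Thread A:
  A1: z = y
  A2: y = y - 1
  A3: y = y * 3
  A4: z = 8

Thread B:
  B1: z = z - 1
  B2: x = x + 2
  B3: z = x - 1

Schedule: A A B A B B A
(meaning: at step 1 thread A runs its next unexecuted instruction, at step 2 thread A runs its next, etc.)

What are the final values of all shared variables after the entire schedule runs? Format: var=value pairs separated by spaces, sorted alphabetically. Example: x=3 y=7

Answer: x=3 y=3 z=8

Derivation:
Step 1: thread A executes A1 (z = y). Shared: x=1 y=2 z=2. PCs: A@1 B@0
Step 2: thread A executes A2 (y = y - 1). Shared: x=1 y=1 z=2. PCs: A@2 B@0
Step 3: thread B executes B1 (z = z - 1). Shared: x=1 y=1 z=1. PCs: A@2 B@1
Step 4: thread A executes A3 (y = y * 3). Shared: x=1 y=3 z=1. PCs: A@3 B@1
Step 5: thread B executes B2 (x = x + 2). Shared: x=3 y=3 z=1. PCs: A@3 B@2
Step 6: thread B executes B3 (z = x - 1). Shared: x=3 y=3 z=2. PCs: A@3 B@3
Step 7: thread A executes A4 (z = 8). Shared: x=3 y=3 z=8. PCs: A@4 B@3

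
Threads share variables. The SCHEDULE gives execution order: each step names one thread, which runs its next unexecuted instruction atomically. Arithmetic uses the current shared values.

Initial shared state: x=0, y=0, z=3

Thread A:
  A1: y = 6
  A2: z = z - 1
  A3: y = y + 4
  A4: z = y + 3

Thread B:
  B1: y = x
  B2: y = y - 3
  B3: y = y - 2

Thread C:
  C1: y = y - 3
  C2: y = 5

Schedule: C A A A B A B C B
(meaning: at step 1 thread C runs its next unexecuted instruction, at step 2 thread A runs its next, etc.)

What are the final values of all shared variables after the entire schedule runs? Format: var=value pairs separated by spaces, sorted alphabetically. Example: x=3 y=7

Step 1: thread C executes C1 (y = y - 3). Shared: x=0 y=-3 z=3. PCs: A@0 B@0 C@1
Step 2: thread A executes A1 (y = 6). Shared: x=0 y=6 z=3. PCs: A@1 B@0 C@1
Step 3: thread A executes A2 (z = z - 1). Shared: x=0 y=6 z=2. PCs: A@2 B@0 C@1
Step 4: thread A executes A3 (y = y + 4). Shared: x=0 y=10 z=2. PCs: A@3 B@0 C@1
Step 5: thread B executes B1 (y = x). Shared: x=0 y=0 z=2. PCs: A@3 B@1 C@1
Step 6: thread A executes A4 (z = y + 3). Shared: x=0 y=0 z=3. PCs: A@4 B@1 C@1
Step 7: thread B executes B2 (y = y - 3). Shared: x=0 y=-3 z=3. PCs: A@4 B@2 C@1
Step 8: thread C executes C2 (y = 5). Shared: x=0 y=5 z=3. PCs: A@4 B@2 C@2
Step 9: thread B executes B3 (y = y - 2). Shared: x=0 y=3 z=3. PCs: A@4 B@3 C@2

Answer: x=0 y=3 z=3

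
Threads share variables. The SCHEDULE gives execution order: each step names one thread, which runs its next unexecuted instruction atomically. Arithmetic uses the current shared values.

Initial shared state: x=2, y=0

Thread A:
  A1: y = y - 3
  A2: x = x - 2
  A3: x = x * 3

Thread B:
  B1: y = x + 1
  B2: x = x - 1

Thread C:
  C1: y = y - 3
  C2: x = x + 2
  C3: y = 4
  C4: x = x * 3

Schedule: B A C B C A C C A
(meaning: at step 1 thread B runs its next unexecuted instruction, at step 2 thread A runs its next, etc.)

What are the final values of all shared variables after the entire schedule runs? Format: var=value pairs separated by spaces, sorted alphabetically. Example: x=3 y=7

Answer: x=9 y=4

Derivation:
Step 1: thread B executes B1 (y = x + 1). Shared: x=2 y=3. PCs: A@0 B@1 C@0
Step 2: thread A executes A1 (y = y - 3). Shared: x=2 y=0. PCs: A@1 B@1 C@0
Step 3: thread C executes C1 (y = y - 3). Shared: x=2 y=-3. PCs: A@1 B@1 C@1
Step 4: thread B executes B2 (x = x - 1). Shared: x=1 y=-3. PCs: A@1 B@2 C@1
Step 5: thread C executes C2 (x = x + 2). Shared: x=3 y=-3. PCs: A@1 B@2 C@2
Step 6: thread A executes A2 (x = x - 2). Shared: x=1 y=-3. PCs: A@2 B@2 C@2
Step 7: thread C executes C3 (y = 4). Shared: x=1 y=4. PCs: A@2 B@2 C@3
Step 8: thread C executes C4 (x = x * 3). Shared: x=3 y=4. PCs: A@2 B@2 C@4
Step 9: thread A executes A3 (x = x * 3). Shared: x=9 y=4. PCs: A@3 B@2 C@4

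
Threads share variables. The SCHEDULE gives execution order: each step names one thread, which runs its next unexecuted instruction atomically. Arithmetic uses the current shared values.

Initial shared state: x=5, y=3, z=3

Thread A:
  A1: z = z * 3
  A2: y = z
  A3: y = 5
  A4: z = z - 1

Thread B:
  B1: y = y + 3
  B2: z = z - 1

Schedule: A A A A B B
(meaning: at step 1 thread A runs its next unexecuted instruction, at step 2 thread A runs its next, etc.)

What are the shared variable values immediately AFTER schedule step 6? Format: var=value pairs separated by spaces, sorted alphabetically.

Step 1: thread A executes A1 (z = z * 3). Shared: x=5 y=3 z=9. PCs: A@1 B@0
Step 2: thread A executes A2 (y = z). Shared: x=5 y=9 z=9. PCs: A@2 B@0
Step 3: thread A executes A3 (y = 5). Shared: x=5 y=5 z=9. PCs: A@3 B@0
Step 4: thread A executes A4 (z = z - 1). Shared: x=5 y=5 z=8. PCs: A@4 B@0
Step 5: thread B executes B1 (y = y + 3). Shared: x=5 y=8 z=8. PCs: A@4 B@1
Step 6: thread B executes B2 (z = z - 1). Shared: x=5 y=8 z=7. PCs: A@4 B@2

Answer: x=5 y=8 z=7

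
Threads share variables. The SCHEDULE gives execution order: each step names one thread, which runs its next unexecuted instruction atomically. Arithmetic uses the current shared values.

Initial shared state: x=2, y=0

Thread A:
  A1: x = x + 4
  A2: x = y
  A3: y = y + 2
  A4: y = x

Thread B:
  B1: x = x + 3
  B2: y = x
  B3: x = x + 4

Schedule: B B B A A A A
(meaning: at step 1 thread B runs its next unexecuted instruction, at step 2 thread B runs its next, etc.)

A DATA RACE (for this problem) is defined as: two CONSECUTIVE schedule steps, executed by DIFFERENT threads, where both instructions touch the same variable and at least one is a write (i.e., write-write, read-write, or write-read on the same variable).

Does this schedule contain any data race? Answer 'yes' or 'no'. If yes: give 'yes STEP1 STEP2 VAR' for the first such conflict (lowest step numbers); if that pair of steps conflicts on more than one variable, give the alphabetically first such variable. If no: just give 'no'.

Steps 1,2: same thread (B). No race.
Steps 2,3: same thread (B). No race.
Steps 3,4: B(x = x + 4) vs A(x = x + 4). RACE on x (W-W).
Steps 4,5: same thread (A). No race.
Steps 5,6: same thread (A). No race.
Steps 6,7: same thread (A). No race.
First conflict at steps 3,4.

Answer: yes 3 4 x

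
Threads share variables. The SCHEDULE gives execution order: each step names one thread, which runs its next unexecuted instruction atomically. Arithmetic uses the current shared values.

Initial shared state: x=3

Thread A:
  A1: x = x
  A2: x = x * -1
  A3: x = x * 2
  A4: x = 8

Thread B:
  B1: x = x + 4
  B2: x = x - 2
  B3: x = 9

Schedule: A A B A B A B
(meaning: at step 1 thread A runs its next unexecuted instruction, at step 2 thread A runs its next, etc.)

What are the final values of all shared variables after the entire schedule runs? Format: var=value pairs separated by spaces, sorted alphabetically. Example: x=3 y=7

Answer: x=9

Derivation:
Step 1: thread A executes A1 (x = x). Shared: x=3. PCs: A@1 B@0
Step 2: thread A executes A2 (x = x * -1). Shared: x=-3. PCs: A@2 B@0
Step 3: thread B executes B1 (x = x + 4). Shared: x=1. PCs: A@2 B@1
Step 4: thread A executes A3 (x = x * 2). Shared: x=2. PCs: A@3 B@1
Step 5: thread B executes B2 (x = x - 2). Shared: x=0. PCs: A@3 B@2
Step 6: thread A executes A4 (x = 8). Shared: x=8. PCs: A@4 B@2
Step 7: thread B executes B3 (x = 9). Shared: x=9. PCs: A@4 B@3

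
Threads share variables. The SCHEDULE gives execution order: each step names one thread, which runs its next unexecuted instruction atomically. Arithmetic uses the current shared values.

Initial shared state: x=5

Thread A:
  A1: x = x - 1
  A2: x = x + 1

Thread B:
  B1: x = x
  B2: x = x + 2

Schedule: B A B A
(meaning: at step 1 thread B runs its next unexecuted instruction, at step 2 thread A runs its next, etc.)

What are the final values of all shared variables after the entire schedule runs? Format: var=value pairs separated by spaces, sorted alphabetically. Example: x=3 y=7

Step 1: thread B executes B1 (x = x). Shared: x=5. PCs: A@0 B@1
Step 2: thread A executes A1 (x = x - 1). Shared: x=4. PCs: A@1 B@1
Step 3: thread B executes B2 (x = x + 2). Shared: x=6. PCs: A@1 B@2
Step 4: thread A executes A2 (x = x + 1). Shared: x=7. PCs: A@2 B@2

Answer: x=7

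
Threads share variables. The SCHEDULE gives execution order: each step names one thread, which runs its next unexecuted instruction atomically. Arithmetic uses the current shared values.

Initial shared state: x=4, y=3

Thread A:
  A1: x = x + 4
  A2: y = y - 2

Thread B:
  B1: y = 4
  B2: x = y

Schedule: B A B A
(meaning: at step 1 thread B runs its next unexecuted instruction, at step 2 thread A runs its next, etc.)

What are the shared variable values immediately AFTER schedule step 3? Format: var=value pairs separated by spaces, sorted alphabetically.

Answer: x=4 y=4

Derivation:
Step 1: thread B executes B1 (y = 4). Shared: x=4 y=4. PCs: A@0 B@1
Step 2: thread A executes A1 (x = x + 4). Shared: x=8 y=4. PCs: A@1 B@1
Step 3: thread B executes B2 (x = y). Shared: x=4 y=4. PCs: A@1 B@2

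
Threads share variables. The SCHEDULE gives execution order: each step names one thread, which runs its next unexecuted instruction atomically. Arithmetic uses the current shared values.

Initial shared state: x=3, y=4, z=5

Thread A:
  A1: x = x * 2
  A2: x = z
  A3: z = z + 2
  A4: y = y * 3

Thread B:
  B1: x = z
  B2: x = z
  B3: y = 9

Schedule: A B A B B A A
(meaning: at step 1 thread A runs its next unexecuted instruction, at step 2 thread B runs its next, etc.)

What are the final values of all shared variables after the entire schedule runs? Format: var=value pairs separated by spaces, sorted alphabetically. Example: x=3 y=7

Step 1: thread A executes A1 (x = x * 2). Shared: x=6 y=4 z=5. PCs: A@1 B@0
Step 2: thread B executes B1 (x = z). Shared: x=5 y=4 z=5. PCs: A@1 B@1
Step 3: thread A executes A2 (x = z). Shared: x=5 y=4 z=5. PCs: A@2 B@1
Step 4: thread B executes B2 (x = z). Shared: x=5 y=4 z=5. PCs: A@2 B@2
Step 5: thread B executes B3 (y = 9). Shared: x=5 y=9 z=5. PCs: A@2 B@3
Step 6: thread A executes A3 (z = z + 2). Shared: x=5 y=9 z=7. PCs: A@3 B@3
Step 7: thread A executes A4 (y = y * 3). Shared: x=5 y=27 z=7. PCs: A@4 B@3

Answer: x=5 y=27 z=7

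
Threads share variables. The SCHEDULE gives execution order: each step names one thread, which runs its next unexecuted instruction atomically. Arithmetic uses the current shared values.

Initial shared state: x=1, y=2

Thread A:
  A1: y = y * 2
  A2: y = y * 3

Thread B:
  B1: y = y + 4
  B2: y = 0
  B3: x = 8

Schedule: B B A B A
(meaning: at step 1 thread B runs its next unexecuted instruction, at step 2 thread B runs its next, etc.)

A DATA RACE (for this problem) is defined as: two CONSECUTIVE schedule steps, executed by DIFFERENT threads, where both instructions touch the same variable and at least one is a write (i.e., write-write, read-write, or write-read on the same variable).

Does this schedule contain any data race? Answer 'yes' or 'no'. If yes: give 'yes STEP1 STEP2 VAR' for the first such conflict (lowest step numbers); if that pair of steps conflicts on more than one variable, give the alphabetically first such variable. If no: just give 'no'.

Answer: yes 2 3 y

Derivation:
Steps 1,2: same thread (B). No race.
Steps 2,3: B(y = 0) vs A(y = y * 2). RACE on y (W-W).
Steps 3,4: A(r=y,w=y) vs B(r=-,w=x). No conflict.
Steps 4,5: B(r=-,w=x) vs A(r=y,w=y). No conflict.
First conflict at steps 2,3.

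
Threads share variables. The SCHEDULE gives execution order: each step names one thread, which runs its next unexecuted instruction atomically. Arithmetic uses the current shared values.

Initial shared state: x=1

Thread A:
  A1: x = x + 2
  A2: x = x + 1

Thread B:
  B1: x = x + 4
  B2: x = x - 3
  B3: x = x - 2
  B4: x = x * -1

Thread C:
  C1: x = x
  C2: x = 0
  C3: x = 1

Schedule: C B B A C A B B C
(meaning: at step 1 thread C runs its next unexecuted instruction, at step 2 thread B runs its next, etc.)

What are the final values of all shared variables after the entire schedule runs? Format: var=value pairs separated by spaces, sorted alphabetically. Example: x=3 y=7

Answer: x=1

Derivation:
Step 1: thread C executes C1 (x = x). Shared: x=1. PCs: A@0 B@0 C@1
Step 2: thread B executes B1 (x = x + 4). Shared: x=5. PCs: A@0 B@1 C@1
Step 3: thread B executes B2 (x = x - 3). Shared: x=2. PCs: A@0 B@2 C@1
Step 4: thread A executes A1 (x = x + 2). Shared: x=4. PCs: A@1 B@2 C@1
Step 5: thread C executes C2 (x = 0). Shared: x=0. PCs: A@1 B@2 C@2
Step 6: thread A executes A2 (x = x + 1). Shared: x=1. PCs: A@2 B@2 C@2
Step 7: thread B executes B3 (x = x - 2). Shared: x=-1. PCs: A@2 B@3 C@2
Step 8: thread B executes B4 (x = x * -1). Shared: x=1. PCs: A@2 B@4 C@2
Step 9: thread C executes C3 (x = 1). Shared: x=1. PCs: A@2 B@4 C@3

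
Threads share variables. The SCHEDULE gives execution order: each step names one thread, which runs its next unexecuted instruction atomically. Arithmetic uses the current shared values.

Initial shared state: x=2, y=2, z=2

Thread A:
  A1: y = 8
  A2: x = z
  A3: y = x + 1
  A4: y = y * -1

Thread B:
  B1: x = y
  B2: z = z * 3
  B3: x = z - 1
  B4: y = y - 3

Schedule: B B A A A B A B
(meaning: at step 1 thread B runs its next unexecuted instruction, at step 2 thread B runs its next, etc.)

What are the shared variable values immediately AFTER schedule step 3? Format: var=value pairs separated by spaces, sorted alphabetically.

Answer: x=2 y=8 z=6

Derivation:
Step 1: thread B executes B1 (x = y). Shared: x=2 y=2 z=2. PCs: A@0 B@1
Step 2: thread B executes B2 (z = z * 3). Shared: x=2 y=2 z=6. PCs: A@0 B@2
Step 3: thread A executes A1 (y = 8). Shared: x=2 y=8 z=6. PCs: A@1 B@2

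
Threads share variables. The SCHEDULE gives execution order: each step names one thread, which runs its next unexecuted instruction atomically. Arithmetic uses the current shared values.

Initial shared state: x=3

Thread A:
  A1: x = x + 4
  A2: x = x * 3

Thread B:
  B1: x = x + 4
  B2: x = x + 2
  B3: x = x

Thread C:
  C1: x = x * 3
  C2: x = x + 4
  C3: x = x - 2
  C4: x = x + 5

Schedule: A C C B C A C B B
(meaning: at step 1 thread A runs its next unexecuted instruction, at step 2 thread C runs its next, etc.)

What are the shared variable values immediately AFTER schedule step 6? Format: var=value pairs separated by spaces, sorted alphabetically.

Answer: x=81

Derivation:
Step 1: thread A executes A1 (x = x + 4). Shared: x=7. PCs: A@1 B@0 C@0
Step 2: thread C executes C1 (x = x * 3). Shared: x=21. PCs: A@1 B@0 C@1
Step 3: thread C executes C2 (x = x + 4). Shared: x=25. PCs: A@1 B@0 C@2
Step 4: thread B executes B1 (x = x + 4). Shared: x=29. PCs: A@1 B@1 C@2
Step 5: thread C executes C3 (x = x - 2). Shared: x=27. PCs: A@1 B@1 C@3
Step 6: thread A executes A2 (x = x * 3). Shared: x=81. PCs: A@2 B@1 C@3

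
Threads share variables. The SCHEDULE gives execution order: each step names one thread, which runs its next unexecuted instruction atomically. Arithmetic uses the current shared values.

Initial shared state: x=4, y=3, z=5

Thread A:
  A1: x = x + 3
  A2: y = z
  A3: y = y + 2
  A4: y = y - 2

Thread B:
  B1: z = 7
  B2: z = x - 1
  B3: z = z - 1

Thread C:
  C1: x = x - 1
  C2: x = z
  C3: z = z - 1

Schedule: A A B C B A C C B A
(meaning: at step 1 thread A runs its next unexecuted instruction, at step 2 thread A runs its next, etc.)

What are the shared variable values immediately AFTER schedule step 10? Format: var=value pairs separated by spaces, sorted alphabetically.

Answer: x=5 y=5 z=3

Derivation:
Step 1: thread A executes A1 (x = x + 3). Shared: x=7 y=3 z=5. PCs: A@1 B@0 C@0
Step 2: thread A executes A2 (y = z). Shared: x=7 y=5 z=5. PCs: A@2 B@0 C@0
Step 3: thread B executes B1 (z = 7). Shared: x=7 y=5 z=7. PCs: A@2 B@1 C@0
Step 4: thread C executes C1 (x = x - 1). Shared: x=6 y=5 z=7. PCs: A@2 B@1 C@1
Step 5: thread B executes B2 (z = x - 1). Shared: x=6 y=5 z=5. PCs: A@2 B@2 C@1
Step 6: thread A executes A3 (y = y + 2). Shared: x=6 y=7 z=5. PCs: A@3 B@2 C@1
Step 7: thread C executes C2 (x = z). Shared: x=5 y=7 z=5. PCs: A@3 B@2 C@2
Step 8: thread C executes C3 (z = z - 1). Shared: x=5 y=7 z=4. PCs: A@3 B@2 C@3
Step 9: thread B executes B3 (z = z - 1). Shared: x=5 y=7 z=3. PCs: A@3 B@3 C@3
Step 10: thread A executes A4 (y = y - 2). Shared: x=5 y=5 z=3. PCs: A@4 B@3 C@3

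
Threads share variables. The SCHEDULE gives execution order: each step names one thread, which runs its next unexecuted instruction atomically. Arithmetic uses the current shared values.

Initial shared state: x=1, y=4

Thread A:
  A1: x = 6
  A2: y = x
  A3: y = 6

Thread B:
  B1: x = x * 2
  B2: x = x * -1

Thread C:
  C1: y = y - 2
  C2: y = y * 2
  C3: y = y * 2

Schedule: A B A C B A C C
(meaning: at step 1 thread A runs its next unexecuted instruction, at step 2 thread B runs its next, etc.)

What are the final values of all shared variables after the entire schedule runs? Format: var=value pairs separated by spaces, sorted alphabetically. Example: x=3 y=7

Answer: x=-12 y=24

Derivation:
Step 1: thread A executes A1 (x = 6). Shared: x=6 y=4. PCs: A@1 B@0 C@0
Step 2: thread B executes B1 (x = x * 2). Shared: x=12 y=4. PCs: A@1 B@1 C@0
Step 3: thread A executes A2 (y = x). Shared: x=12 y=12. PCs: A@2 B@1 C@0
Step 4: thread C executes C1 (y = y - 2). Shared: x=12 y=10. PCs: A@2 B@1 C@1
Step 5: thread B executes B2 (x = x * -1). Shared: x=-12 y=10. PCs: A@2 B@2 C@1
Step 6: thread A executes A3 (y = 6). Shared: x=-12 y=6. PCs: A@3 B@2 C@1
Step 7: thread C executes C2 (y = y * 2). Shared: x=-12 y=12. PCs: A@3 B@2 C@2
Step 8: thread C executes C3 (y = y * 2). Shared: x=-12 y=24. PCs: A@3 B@2 C@3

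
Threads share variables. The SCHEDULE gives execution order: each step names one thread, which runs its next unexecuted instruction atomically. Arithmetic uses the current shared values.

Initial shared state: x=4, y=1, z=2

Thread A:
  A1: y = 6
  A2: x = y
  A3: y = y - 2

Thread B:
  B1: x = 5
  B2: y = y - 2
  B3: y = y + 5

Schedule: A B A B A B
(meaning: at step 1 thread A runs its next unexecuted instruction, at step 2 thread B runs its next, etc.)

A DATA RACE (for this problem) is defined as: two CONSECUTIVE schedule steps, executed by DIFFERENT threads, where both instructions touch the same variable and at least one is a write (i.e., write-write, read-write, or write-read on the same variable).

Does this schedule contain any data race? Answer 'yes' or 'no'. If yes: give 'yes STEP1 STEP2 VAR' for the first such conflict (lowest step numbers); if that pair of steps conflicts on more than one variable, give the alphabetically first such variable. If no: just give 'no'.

Answer: yes 2 3 x

Derivation:
Steps 1,2: A(r=-,w=y) vs B(r=-,w=x). No conflict.
Steps 2,3: B(x = 5) vs A(x = y). RACE on x (W-W).
Steps 3,4: A(x = y) vs B(y = y - 2). RACE on y (R-W).
Steps 4,5: B(y = y - 2) vs A(y = y - 2). RACE on y (W-W).
Steps 5,6: A(y = y - 2) vs B(y = y + 5). RACE on y (W-W).
First conflict at steps 2,3.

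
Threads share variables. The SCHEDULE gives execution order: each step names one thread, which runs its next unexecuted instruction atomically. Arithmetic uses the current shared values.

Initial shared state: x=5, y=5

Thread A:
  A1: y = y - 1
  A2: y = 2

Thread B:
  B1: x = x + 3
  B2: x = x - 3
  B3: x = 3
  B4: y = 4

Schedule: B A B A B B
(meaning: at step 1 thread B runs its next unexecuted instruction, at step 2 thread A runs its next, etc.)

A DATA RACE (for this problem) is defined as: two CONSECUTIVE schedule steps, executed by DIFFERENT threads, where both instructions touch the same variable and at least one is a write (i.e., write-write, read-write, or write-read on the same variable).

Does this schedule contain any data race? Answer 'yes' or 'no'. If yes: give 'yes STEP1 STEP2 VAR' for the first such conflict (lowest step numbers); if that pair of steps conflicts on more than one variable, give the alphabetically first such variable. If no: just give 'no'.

Steps 1,2: B(r=x,w=x) vs A(r=y,w=y). No conflict.
Steps 2,3: A(r=y,w=y) vs B(r=x,w=x). No conflict.
Steps 3,4: B(r=x,w=x) vs A(r=-,w=y). No conflict.
Steps 4,5: A(r=-,w=y) vs B(r=-,w=x). No conflict.
Steps 5,6: same thread (B). No race.

Answer: no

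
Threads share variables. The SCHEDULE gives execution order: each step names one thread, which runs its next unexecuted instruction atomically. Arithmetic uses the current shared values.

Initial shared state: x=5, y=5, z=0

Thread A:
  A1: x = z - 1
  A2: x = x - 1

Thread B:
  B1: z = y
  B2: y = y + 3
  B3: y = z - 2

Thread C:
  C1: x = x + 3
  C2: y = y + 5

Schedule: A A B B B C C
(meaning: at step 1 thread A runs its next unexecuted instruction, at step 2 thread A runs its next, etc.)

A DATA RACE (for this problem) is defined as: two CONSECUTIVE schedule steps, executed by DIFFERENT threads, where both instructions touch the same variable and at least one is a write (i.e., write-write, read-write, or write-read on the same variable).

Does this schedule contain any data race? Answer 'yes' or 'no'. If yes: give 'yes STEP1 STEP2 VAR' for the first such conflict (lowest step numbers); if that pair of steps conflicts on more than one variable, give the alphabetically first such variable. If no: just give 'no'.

Steps 1,2: same thread (A). No race.
Steps 2,3: A(r=x,w=x) vs B(r=y,w=z). No conflict.
Steps 3,4: same thread (B). No race.
Steps 4,5: same thread (B). No race.
Steps 5,6: B(r=z,w=y) vs C(r=x,w=x). No conflict.
Steps 6,7: same thread (C). No race.

Answer: no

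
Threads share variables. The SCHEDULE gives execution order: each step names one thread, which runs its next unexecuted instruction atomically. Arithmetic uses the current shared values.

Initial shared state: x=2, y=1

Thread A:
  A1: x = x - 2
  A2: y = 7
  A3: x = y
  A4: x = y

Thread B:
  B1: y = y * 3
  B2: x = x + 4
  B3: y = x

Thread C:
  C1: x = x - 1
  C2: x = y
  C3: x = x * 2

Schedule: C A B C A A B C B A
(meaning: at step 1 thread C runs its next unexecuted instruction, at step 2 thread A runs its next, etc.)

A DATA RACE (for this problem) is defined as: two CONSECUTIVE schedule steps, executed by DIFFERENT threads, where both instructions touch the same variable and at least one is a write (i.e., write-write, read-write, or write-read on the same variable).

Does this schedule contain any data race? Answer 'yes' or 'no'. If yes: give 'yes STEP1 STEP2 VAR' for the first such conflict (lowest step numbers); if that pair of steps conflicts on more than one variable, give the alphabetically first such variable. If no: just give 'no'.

Steps 1,2: C(x = x - 1) vs A(x = x - 2). RACE on x (W-W).
Steps 2,3: A(r=x,w=x) vs B(r=y,w=y). No conflict.
Steps 3,4: B(y = y * 3) vs C(x = y). RACE on y (W-R).
Steps 4,5: C(x = y) vs A(y = 7). RACE on y (R-W).
Steps 5,6: same thread (A). No race.
Steps 6,7: A(x = y) vs B(x = x + 4). RACE on x (W-W).
Steps 7,8: B(x = x + 4) vs C(x = x * 2). RACE on x (W-W).
Steps 8,9: C(x = x * 2) vs B(y = x). RACE on x (W-R).
Steps 9,10: B(y = x) vs A(x = y). RACE on x (R-W), y (W-R). Multiple vars; alphabetically first is x.
First conflict at steps 1,2.

Answer: yes 1 2 x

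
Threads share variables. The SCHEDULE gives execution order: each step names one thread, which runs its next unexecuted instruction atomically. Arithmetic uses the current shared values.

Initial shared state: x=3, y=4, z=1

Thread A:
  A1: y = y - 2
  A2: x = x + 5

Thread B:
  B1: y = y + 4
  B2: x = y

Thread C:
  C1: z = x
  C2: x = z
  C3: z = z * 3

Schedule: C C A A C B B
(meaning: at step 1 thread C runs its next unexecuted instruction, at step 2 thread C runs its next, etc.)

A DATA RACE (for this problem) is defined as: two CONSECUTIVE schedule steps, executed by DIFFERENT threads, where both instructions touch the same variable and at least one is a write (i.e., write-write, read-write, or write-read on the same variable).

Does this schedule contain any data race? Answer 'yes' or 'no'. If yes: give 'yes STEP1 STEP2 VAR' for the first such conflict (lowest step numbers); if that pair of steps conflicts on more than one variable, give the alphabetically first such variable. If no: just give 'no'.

Answer: no

Derivation:
Steps 1,2: same thread (C). No race.
Steps 2,3: C(r=z,w=x) vs A(r=y,w=y). No conflict.
Steps 3,4: same thread (A). No race.
Steps 4,5: A(r=x,w=x) vs C(r=z,w=z). No conflict.
Steps 5,6: C(r=z,w=z) vs B(r=y,w=y). No conflict.
Steps 6,7: same thread (B). No race.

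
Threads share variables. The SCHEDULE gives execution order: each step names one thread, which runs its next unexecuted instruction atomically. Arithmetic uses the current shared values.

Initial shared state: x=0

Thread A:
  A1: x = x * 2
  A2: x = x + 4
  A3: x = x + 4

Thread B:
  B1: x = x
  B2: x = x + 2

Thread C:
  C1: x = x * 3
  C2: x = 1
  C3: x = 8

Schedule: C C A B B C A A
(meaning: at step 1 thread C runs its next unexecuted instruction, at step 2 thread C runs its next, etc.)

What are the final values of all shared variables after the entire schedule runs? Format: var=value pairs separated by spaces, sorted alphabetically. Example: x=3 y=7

Answer: x=16

Derivation:
Step 1: thread C executes C1 (x = x * 3). Shared: x=0. PCs: A@0 B@0 C@1
Step 2: thread C executes C2 (x = 1). Shared: x=1. PCs: A@0 B@0 C@2
Step 3: thread A executes A1 (x = x * 2). Shared: x=2. PCs: A@1 B@0 C@2
Step 4: thread B executes B1 (x = x). Shared: x=2. PCs: A@1 B@1 C@2
Step 5: thread B executes B2 (x = x + 2). Shared: x=4. PCs: A@1 B@2 C@2
Step 6: thread C executes C3 (x = 8). Shared: x=8. PCs: A@1 B@2 C@3
Step 7: thread A executes A2 (x = x + 4). Shared: x=12. PCs: A@2 B@2 C@3
Step 8: thread A executes A3 (x = x + 4). Shared: x=16. PCs: A@3 B@2 C@3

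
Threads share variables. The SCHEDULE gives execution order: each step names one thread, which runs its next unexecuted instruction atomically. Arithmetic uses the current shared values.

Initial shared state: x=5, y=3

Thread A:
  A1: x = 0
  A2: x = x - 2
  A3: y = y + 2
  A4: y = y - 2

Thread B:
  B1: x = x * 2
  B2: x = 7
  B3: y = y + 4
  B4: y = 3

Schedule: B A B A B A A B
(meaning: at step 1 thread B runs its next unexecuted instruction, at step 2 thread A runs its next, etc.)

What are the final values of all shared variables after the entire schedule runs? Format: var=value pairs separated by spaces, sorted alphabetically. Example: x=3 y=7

Answer: x=5 y=3

Derivation:
Step 1: thread B executes B1 (x = x * 2). Shared: x=10 y=3. PCs: A@0 B@1
Step 2: thread A executes A1 (x = 0). Shared: x=0 y=3. PCs: A@1 B@1
Step 3: thread B executes B2 (x = 7). Shared: x=7 y=3. PCs: A@1 B@2
Step 4: thread A executes A2 (x = x - 2). Shared: x=5 y=3. PCs: A@2 B@2
Step 5: thread B executes B3 (y = y + 4). Shared: x=5 y=7. PCs: A@2 B@3
Step 6: thread A executes A3 (y = y + 2). Shared: x=5 y=9. PCs: A@3 B@3
Step 7: thread A executes A4 (y = y - 2). Shared: x=5 y=7. PCs: A@4 B@3
Step 8: thread B executes B4 (y = 3). Shared: x=5 y=3. PCs: A@4 B@4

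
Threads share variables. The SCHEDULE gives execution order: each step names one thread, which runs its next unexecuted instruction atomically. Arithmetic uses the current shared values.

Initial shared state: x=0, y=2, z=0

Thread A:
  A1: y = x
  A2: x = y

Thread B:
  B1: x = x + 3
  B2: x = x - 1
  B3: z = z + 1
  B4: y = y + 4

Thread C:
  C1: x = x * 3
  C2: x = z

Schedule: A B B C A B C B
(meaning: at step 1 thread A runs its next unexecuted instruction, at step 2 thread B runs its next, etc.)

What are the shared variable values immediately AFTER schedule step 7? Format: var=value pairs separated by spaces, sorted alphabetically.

Step 1: thread A executes A1 (y = x). Shared: x=0 y=0 z=0. PCs: A@1 B@0 C@0
Step 2: thread B executes B1 (x = x + 3). Shared: x=3 y=0 z=0. PCs: A@1 B@1 C@0
Step 3: thread B executes B2 (x = x - 1). Shared: x=2 y=0 z=0. PCs: A@1 B@2 C@0
Step 4: thread C executes C1 (x = x * 3). Shared: x=6 y=0 z=0. PCs: A@1 B@2 C@1
Step 5: thread A executes A2 (x = y). Shared: x=0 y=0 z=0. PCs: A@2 B@2 C@1
Step 6: thread B executes B3 (z = z + 1). Shared: x=0 y=0 z=1. PCs: A@2 B@3 C@1
Step 7: thread C executes C2 (x = z). Shared: x=1 y=0 z=1. PCs: A@2 B@3 C@2

Answer: x=1 y=0 z=1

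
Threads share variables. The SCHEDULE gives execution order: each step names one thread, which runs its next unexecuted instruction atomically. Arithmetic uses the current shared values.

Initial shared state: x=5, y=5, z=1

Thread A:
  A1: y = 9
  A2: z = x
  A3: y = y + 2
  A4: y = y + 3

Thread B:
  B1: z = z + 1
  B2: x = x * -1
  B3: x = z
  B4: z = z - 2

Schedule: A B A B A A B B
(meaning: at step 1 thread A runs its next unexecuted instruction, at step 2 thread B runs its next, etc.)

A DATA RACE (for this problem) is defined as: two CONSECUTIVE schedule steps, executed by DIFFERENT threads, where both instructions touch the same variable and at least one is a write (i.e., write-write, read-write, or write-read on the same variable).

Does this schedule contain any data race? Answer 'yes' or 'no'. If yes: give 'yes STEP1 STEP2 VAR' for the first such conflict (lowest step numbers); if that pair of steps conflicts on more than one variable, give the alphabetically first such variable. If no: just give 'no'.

Steps 1,2: A(r=-,w=y) vs B(r=z,w=z). No conflict.
Steps 2,3: B(z = z + 1) vs A(z = x). RACE on z (W-W).
Steps 3,4: A(z = x) vs B(x = x * -1). RACE on x (R-W).
Steps 4,5: B(r=x,w=x) vs A(r=y,w=y). No conflict.
Steps 5,6: same thread (A). No race.
Steps 6,7: A(r=y,w=y) vs B(r=z,w=x). No conflict.
Steps 7,8: same thread (B). No race.
First conflict at steps 2,3.

Answer: yes 2 3 z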